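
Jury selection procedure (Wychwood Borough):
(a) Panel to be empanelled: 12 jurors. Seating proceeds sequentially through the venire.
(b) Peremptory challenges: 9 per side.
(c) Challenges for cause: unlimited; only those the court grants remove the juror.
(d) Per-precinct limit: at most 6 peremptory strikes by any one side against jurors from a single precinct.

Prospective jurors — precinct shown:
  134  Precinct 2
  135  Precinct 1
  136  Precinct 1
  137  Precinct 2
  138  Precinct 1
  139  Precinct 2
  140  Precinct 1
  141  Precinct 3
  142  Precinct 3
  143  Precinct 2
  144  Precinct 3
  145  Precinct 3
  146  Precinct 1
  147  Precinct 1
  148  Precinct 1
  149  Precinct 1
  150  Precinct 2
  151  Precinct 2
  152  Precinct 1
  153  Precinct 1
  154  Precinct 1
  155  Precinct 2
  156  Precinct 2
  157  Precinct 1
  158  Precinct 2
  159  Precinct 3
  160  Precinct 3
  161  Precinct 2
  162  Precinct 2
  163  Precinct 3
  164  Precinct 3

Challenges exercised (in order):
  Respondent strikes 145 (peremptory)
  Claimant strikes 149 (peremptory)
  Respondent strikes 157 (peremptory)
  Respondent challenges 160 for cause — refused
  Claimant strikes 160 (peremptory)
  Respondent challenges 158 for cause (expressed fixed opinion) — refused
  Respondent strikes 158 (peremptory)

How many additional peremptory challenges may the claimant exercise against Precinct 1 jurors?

5

Claimant peremptories so far: #149, #160 — 2 of 9 used, 7 left overall.
Against Precinct 1: #149 — 1 used; per-precinct cap 6 leaves 5.
Binding limit: min(7, 5) = 5.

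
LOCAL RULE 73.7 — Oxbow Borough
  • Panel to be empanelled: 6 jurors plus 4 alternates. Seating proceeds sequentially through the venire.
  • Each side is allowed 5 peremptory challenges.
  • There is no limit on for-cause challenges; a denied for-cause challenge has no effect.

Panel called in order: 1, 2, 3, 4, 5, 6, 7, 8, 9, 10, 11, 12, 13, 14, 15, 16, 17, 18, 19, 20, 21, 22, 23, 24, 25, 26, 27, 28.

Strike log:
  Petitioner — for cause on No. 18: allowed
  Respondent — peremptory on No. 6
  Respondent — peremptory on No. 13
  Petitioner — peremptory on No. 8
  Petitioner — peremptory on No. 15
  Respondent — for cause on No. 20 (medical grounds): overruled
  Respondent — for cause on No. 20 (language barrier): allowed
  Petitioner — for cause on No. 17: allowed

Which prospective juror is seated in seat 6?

7

Removed: #6, #8, #13, #15, #17, #18, #20.
Filling seats in venire order through position 6: #1, #2, #3, #4, #5, #7.
So seat 6 is #7.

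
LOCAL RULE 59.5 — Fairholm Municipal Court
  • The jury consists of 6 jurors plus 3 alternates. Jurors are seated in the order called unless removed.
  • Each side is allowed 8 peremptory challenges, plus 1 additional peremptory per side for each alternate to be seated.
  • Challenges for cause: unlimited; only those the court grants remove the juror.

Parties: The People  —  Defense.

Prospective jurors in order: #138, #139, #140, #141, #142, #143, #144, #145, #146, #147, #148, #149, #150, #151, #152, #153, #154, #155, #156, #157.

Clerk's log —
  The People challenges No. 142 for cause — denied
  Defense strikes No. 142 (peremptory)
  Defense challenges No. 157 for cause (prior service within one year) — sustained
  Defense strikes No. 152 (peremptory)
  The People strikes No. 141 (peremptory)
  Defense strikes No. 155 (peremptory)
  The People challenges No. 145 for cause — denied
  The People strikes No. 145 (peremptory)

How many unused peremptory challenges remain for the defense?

8

Defense allotment: 8 base + 1 × 3 alternates = 11.
Defense peremptories used: #142, #152, #155 — 3 (the for-cause on #157 doesn't count).
Remaining: 11 − 3 = 8.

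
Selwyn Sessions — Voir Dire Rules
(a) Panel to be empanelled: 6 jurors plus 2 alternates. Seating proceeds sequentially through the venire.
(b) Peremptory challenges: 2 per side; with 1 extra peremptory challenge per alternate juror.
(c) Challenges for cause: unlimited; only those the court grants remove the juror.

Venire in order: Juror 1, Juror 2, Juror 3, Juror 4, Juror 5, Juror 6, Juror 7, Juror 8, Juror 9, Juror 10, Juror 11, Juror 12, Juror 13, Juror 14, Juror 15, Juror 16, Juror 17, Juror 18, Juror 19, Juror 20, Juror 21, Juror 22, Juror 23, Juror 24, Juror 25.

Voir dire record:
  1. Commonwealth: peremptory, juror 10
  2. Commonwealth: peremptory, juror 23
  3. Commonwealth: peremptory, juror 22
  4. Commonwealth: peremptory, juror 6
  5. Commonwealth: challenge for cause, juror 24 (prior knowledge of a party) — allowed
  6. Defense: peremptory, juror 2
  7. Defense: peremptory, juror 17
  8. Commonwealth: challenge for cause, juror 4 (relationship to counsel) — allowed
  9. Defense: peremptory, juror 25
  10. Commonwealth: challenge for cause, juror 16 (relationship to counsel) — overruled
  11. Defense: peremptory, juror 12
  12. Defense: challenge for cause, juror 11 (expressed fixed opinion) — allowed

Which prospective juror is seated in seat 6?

9

Removed: #2, #4, #6, #10, #11, #12, #17, #22, #23, #24, #25. (#16 stays — for-cause denied.)
Seating in order: seats 1–6 → #1, #3, #5, #7, #8, #9; alternates → #13, #14.
So seat 6 is #9.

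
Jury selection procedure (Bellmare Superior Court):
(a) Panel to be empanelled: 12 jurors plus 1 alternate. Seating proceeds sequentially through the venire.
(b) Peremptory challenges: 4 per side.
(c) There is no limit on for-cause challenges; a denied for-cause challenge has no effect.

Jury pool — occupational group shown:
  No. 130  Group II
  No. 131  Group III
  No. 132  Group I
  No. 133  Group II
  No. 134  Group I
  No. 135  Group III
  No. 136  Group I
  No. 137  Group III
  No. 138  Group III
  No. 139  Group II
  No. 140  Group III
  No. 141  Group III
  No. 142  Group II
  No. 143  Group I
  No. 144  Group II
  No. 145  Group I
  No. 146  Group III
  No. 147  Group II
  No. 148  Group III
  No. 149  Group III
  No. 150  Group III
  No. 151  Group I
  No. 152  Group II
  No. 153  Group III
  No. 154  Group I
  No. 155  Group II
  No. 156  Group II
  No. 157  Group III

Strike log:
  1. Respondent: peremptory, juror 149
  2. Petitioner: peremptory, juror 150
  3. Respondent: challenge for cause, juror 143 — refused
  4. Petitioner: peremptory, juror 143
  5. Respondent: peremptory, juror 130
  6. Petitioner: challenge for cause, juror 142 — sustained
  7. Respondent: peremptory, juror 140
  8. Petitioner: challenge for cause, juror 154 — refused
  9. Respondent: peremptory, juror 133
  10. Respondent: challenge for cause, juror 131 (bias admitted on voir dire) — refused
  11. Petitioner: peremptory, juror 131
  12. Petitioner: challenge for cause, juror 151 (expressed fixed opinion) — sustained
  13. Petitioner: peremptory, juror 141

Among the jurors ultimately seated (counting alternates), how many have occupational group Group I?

Removed: #130, #131, #133, #140, #141, #142, #143, #149, #150, #151.
Seated (13 incl. alternates): #132, #134, #135, #136, #137, #138, #139, #144, #145, #146, #147, #148, #152.
Of those, in Group I: #132, #134, #136, #145 → 4.

4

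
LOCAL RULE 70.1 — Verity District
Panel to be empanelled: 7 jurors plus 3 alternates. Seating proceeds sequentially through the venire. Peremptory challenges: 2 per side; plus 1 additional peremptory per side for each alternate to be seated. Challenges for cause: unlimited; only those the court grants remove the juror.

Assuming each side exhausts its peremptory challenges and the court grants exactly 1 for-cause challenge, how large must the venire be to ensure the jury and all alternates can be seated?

21

Seats to fill: 7 + 3 alternates = 10.
Peremptories: 2 + 1×3 = 5 per side × 2 sides = 10.
For-cause removals: 1.
Minimum venire: 10 + 10 + 1 = 21.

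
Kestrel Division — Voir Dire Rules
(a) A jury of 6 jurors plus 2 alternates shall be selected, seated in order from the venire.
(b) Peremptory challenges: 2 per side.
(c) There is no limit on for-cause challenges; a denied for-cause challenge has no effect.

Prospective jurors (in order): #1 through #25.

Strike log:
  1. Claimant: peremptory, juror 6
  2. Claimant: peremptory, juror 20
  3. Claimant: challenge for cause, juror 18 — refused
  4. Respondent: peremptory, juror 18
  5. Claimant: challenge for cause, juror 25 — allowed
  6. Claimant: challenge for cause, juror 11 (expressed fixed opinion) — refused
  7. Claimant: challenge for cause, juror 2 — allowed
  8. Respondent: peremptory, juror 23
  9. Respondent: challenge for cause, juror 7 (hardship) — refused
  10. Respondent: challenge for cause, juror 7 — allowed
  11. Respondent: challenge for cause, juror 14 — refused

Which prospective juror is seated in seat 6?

Removed: #2, #6, #7, #18, #20, #23, #25. (#11, #14 stay — for-cause denied.)
Seating in order: seats 1–6 → #1, #3, #4, #5, #8, #9; alternates → #10, #11.
So seat 6 is #9.

9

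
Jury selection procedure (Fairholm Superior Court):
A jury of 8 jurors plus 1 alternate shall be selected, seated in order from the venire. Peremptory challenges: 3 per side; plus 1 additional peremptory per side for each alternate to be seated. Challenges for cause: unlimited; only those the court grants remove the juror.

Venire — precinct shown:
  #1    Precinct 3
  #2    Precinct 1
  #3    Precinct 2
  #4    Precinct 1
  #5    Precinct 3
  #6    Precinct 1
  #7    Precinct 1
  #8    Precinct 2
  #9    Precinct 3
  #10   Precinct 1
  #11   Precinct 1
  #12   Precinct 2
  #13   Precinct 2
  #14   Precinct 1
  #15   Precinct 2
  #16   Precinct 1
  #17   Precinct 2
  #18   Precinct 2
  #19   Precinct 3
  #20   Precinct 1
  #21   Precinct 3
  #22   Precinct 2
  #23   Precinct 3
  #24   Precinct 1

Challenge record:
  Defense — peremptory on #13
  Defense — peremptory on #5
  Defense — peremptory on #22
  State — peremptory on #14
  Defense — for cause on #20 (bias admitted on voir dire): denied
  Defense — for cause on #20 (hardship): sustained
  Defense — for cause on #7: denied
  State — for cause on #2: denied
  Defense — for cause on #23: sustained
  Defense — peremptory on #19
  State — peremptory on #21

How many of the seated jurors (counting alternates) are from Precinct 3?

Removed: #5, #13, #14, #19, #20, #21, #22, #23.
Seated (9 incl. alternates): #1, #2, #3, #4, #6, #7, #8, #9, #10.
Of those, in Precinct 3: #1, #9 → 2.

2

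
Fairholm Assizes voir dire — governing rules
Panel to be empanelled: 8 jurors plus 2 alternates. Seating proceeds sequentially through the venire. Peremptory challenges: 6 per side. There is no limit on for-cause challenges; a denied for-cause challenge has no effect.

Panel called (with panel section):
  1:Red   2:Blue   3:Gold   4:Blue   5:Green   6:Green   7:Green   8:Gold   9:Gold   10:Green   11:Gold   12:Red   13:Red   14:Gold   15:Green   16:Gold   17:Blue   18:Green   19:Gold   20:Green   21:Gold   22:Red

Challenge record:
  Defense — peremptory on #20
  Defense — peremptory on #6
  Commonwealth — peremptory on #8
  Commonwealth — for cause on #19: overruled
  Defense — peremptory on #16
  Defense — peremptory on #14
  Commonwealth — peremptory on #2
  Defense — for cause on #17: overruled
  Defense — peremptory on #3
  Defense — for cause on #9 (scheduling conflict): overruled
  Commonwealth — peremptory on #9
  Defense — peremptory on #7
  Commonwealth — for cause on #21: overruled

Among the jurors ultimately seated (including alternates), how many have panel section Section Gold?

Removed: #2, #3, #6, #7, #8, #9, #14, #16, #20.
Seated (10 incl. alternates): #1, #4, #5, #10, #11, #12, #13, #15, #17, #18.
Of those, in Section Gold: #11 → 1.

1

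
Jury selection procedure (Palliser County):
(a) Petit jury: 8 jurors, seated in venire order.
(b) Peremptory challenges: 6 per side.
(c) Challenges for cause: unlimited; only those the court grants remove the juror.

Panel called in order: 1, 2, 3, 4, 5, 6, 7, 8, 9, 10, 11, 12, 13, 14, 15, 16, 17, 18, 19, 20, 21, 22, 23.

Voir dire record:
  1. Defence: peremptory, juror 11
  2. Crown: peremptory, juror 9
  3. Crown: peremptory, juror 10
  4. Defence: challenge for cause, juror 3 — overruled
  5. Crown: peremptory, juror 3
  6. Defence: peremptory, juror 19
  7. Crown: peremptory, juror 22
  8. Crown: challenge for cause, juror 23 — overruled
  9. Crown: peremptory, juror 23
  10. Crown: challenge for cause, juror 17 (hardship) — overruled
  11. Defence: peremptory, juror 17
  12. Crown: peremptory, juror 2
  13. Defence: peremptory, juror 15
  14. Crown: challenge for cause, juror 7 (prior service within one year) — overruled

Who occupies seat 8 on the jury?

13

Removed: #2, #3, #9, #10, #11, #15, #17, #19, #22, #23. (#7 stays — for-cause denied.)
Seating in order: seats 1–8 → #1, #4, #5, #6, #7, #8, #12, #13.
So seat 8 is #13.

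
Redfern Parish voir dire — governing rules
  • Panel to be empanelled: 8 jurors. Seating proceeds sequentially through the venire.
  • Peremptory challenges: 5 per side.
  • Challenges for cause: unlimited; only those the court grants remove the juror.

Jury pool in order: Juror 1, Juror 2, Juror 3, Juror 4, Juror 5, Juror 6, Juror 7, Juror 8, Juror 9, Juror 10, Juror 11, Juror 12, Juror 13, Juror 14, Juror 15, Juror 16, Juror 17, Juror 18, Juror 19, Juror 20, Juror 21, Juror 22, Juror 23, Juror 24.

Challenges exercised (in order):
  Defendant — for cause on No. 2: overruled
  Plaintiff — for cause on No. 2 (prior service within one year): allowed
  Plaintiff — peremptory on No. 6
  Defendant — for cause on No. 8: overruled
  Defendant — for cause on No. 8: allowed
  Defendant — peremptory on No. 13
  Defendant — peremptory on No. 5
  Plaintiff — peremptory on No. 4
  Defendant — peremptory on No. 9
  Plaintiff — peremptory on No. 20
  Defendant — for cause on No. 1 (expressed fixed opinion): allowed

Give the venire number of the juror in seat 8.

16

Removed: #1, #2, #4, #5, #6, #8, #9, #13, #20.
Seating in order: seats 1–8 → #3, #7, #10, #11, #12, #14, #15, #16.
So seat 8 is #16.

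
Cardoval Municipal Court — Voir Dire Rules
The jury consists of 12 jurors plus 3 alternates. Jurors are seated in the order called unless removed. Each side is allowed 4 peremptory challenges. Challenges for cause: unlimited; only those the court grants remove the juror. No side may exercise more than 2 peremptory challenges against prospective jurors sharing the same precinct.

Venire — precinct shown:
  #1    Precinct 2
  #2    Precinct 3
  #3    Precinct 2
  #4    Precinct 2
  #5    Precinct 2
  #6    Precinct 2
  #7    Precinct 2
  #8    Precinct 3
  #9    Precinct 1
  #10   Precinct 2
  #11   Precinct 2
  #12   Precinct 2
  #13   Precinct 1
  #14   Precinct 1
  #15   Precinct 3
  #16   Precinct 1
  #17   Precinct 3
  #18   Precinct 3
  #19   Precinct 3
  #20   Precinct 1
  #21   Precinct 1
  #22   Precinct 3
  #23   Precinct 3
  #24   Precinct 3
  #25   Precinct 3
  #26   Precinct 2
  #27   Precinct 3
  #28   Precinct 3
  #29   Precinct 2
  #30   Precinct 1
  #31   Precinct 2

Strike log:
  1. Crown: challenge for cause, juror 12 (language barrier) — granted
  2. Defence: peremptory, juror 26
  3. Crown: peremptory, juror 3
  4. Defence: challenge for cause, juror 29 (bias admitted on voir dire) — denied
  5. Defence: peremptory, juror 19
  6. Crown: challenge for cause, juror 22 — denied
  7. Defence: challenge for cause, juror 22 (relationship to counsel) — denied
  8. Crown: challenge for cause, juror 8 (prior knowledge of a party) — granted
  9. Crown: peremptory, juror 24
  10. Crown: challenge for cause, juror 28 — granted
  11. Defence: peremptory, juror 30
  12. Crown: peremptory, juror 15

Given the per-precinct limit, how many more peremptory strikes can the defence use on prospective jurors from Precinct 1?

Defence peremptories so far: #26, #19, #30 — 3 of 4 used, 1 left overall.
Against Precinct 1: #30 — 1 used; per-precinct cap 2 leaves 1.
Binding limit: min(1, 1) = 1.

1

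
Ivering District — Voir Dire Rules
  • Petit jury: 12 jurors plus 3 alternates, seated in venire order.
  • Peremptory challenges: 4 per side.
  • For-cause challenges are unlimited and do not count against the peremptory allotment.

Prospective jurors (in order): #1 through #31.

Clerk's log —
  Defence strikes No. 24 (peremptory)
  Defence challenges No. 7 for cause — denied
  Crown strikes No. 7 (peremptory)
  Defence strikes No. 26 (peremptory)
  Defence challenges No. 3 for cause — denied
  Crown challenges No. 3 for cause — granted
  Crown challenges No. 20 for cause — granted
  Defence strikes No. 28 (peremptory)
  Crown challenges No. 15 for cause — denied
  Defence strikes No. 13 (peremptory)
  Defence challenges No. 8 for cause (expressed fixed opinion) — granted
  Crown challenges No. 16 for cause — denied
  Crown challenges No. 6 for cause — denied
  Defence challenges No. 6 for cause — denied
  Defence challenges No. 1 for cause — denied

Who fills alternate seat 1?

17

Removed: #3, #7, #8, #13, #20, #24, #26, #28. (#1, #6, #15, #16 stay — for-cause denied.)
Seating in order: seats 1–12 → #1, #2, #4, #5, #6, #9, #10, #11, #12, #14, #15, #16; alternates → #17, #18, #19.
So alternate 1 is #17.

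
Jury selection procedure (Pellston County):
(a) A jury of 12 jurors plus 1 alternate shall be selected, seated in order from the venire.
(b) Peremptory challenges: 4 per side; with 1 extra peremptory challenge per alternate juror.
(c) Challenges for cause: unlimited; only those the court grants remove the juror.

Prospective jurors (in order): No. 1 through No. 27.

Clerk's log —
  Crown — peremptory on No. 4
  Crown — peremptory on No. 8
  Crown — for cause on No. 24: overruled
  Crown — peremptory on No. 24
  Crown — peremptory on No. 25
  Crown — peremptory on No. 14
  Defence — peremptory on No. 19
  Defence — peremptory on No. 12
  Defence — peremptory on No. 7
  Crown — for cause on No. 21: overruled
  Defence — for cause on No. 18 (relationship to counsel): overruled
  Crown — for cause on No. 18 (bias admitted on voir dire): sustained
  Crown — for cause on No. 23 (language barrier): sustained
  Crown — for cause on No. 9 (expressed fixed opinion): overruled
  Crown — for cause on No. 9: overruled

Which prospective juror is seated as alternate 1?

Removed: #4, #7, #8, #12, #14, #18, #19, #23, #24, #25. (#9, #21 stay — for-cause denied.)
Filling seats in venire order through position 13: #1, #2, #3, #5, #6, #9, #10, #11, #13, #15, #16, #17, #20.
So alternate 1 is #20.

20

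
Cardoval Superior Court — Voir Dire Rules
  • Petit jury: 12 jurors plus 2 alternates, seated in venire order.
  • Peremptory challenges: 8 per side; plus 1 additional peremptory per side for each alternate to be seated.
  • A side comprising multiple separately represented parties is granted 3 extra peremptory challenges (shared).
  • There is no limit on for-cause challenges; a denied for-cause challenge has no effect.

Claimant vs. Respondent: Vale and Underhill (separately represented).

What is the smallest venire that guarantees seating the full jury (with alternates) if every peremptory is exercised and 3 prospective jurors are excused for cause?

40

Seats to fill: 12 + 2 alternates = 14.
Peremptories — Claimant: 8 + 1×2 = 10; Respondent: 8 + 1×2 + 3 = 13; total 23.
For-cause removals: 3.
Minimum venire: 14 + 23 + 3 = 40.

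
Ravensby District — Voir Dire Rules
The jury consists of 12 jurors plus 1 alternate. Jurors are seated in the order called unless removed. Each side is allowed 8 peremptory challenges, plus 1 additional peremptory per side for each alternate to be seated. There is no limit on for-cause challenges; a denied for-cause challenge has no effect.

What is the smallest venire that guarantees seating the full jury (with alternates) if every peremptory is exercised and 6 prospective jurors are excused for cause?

37

Seats to fill: 12 + 1 alternates = 13.
Peremptories: 8 + 1×1 = 9 per side × 2 sides = 18.
For-cause removals: 6.
Minimum venire: 13 + 18 + 6 = 37.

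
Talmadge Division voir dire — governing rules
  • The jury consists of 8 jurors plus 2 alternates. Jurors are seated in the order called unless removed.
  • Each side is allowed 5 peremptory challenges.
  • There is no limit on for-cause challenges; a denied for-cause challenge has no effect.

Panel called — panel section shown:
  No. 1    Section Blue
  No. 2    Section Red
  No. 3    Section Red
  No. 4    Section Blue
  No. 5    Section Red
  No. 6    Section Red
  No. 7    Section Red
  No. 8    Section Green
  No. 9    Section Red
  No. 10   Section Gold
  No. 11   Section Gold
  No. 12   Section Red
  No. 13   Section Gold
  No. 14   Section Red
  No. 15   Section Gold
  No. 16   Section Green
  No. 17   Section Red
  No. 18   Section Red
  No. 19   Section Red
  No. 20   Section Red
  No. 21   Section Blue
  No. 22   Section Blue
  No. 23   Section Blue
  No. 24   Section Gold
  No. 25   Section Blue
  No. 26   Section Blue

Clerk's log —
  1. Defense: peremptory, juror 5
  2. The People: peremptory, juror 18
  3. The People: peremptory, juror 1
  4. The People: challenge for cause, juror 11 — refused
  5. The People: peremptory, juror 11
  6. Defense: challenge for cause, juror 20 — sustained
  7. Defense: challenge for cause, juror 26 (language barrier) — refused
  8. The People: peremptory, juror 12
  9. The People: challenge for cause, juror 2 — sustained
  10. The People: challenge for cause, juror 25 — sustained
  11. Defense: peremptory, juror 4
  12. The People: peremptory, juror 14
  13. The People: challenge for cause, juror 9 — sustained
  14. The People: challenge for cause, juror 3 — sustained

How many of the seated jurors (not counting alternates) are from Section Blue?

0

Removed: #1, #2, #3, #4, #5, #9, #11, #12, #14, #18, #20, #25.
Seated jurors 1–8: #6, #7, #8, #10, #13, #15, #16, #17 (alternates #19, #21 not counted).
None of those are in Section Blue → 0.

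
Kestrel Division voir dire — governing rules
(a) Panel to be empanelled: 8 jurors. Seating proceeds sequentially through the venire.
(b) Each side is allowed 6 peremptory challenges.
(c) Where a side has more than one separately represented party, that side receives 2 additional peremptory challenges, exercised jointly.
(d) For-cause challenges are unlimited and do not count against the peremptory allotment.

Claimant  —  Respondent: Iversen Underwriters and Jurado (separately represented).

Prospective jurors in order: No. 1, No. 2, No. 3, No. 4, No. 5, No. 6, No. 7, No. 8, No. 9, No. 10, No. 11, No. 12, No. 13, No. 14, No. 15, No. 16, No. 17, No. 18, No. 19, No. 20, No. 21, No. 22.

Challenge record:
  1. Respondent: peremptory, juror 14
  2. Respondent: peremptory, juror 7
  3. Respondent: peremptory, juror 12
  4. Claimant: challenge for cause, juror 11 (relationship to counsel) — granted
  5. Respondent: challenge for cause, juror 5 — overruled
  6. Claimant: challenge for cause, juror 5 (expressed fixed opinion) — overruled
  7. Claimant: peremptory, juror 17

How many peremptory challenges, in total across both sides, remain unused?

10

Claimant allotment: 6. Respondent allotment: 6 base + 2 multi-party = 8.
Claimant peremptories used: #17 — 1 (for-cause on #11, #5 don't count).
Respondent peremptories used: #14, #7, #12 — 3 (the for-cause on #5 doesn't count).
Remaining: (6 − 1) + (8 − 3) = 10.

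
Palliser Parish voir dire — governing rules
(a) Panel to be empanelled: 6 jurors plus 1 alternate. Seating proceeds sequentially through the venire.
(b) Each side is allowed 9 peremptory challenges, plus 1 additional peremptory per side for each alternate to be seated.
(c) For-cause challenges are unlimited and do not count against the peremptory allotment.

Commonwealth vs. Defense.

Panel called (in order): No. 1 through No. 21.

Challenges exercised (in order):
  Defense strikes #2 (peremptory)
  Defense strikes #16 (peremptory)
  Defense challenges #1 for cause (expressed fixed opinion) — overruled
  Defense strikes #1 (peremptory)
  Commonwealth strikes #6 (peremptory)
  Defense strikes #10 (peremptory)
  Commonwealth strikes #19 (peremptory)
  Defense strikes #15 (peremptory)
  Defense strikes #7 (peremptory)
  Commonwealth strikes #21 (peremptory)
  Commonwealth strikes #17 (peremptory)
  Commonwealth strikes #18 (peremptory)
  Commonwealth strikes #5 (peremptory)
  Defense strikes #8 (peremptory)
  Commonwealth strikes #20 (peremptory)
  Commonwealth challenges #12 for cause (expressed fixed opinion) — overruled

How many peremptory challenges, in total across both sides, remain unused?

6

Commonwealth allotment: 9 base + 1 × 1 alternate = 10. Defense allotment: 9 base + 1 × 1 alternate = 10.
Commonwealth peremptories used: #6, #19, #21, #17, #18, #5, #20 — 7 (the for-cause on #12 doesn't count).
Defense peremptories used: #2, #16, #1, #10, #15, #7, #8 — 7 (the for-cause on #1 doesn't count).
Remaining: (10 − 7) + (10 − 7) = 6.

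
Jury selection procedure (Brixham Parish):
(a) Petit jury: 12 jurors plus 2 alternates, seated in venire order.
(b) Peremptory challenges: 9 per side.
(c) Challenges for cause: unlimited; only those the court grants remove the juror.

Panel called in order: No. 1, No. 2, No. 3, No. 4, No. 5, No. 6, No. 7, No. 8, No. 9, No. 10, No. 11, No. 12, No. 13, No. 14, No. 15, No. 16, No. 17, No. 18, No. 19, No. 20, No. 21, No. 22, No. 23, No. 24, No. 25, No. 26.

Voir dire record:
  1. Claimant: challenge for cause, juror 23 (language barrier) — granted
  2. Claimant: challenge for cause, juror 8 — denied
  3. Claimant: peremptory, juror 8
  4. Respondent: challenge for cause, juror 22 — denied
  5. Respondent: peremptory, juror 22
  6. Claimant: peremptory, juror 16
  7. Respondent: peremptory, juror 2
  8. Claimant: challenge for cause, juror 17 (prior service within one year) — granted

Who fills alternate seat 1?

Removed: #2, #8, #16, #17, #22, #23.
Seating in order: seats 1–12 → #1, #3, #4, #5, #6, #7, #9, #10, #11, #12, #13, #14; alternates → #15, #18.
So alternate 1 is #15.

15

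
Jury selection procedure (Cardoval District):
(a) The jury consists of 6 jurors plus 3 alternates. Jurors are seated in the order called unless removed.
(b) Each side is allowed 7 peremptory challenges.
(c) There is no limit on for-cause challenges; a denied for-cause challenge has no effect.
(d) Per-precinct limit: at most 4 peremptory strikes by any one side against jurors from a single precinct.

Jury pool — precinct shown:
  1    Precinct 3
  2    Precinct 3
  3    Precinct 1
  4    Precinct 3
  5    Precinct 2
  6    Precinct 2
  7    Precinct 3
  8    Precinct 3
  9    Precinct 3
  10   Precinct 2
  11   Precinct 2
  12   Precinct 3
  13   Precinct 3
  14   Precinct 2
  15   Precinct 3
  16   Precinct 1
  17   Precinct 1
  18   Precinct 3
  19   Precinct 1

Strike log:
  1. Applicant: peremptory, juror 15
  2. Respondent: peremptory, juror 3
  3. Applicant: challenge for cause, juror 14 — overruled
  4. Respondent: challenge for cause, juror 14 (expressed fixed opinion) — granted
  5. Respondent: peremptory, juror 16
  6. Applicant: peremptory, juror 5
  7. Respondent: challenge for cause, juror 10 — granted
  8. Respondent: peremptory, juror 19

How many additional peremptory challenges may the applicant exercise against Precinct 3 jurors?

3

Applicant peremptories so far: #15, #5 — 2 of 7 used, 5 left overall.
Against Precinct 3: #15 — 1 used; per-precinct cap 4 leaves 3.
Binding limit: min(5, 3) = 3.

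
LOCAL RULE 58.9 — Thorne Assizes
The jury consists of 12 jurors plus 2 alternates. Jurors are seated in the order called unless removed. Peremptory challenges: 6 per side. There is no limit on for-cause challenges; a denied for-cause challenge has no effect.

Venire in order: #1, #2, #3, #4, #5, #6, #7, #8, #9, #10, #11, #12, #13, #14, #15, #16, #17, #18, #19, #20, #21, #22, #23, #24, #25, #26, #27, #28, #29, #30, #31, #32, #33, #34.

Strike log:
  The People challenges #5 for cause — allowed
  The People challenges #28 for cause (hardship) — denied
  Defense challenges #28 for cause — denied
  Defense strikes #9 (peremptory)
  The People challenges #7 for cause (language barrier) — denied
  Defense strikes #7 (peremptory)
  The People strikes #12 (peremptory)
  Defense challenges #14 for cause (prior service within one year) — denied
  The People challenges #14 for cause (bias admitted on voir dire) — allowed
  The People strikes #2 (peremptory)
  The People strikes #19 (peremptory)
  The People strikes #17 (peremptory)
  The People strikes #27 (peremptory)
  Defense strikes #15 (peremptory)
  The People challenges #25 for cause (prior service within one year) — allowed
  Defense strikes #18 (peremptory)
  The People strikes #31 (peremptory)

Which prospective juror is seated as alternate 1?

Removed: #2, #5, #7, #9, #12, #14, #15, #17, #18, #19, #25, #27, #31. (#28 stays — for-cause denied.)
Seating in order: seats 1–12 → #1, #3, #4, #6, #8, #10, #11, #13, #16, #20, #21, #22; alternates → #23, #24.
So alternate 1 is #23.

23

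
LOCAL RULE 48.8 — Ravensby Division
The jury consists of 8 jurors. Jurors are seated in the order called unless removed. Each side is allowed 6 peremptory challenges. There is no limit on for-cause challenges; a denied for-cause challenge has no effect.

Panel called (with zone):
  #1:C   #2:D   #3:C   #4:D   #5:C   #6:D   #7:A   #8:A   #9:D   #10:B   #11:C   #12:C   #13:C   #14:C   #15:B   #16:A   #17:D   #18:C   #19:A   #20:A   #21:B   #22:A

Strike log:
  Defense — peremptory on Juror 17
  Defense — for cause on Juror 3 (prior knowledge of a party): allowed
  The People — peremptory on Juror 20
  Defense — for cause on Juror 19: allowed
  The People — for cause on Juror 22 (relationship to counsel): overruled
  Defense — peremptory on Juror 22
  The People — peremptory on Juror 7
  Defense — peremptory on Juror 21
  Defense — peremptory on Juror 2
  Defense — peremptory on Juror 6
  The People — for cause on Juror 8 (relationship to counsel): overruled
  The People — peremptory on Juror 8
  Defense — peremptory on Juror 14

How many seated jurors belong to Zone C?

5

Removed: #2, #3, #6, #7, #8, #14, #17, #19, #20, #21, #22.
Seated jurors 1–8: #1, #4, #5, #9, #10, #11, #12, #13.
Of those, in Zone C: #1, #5, #11, #12, #13 → 5.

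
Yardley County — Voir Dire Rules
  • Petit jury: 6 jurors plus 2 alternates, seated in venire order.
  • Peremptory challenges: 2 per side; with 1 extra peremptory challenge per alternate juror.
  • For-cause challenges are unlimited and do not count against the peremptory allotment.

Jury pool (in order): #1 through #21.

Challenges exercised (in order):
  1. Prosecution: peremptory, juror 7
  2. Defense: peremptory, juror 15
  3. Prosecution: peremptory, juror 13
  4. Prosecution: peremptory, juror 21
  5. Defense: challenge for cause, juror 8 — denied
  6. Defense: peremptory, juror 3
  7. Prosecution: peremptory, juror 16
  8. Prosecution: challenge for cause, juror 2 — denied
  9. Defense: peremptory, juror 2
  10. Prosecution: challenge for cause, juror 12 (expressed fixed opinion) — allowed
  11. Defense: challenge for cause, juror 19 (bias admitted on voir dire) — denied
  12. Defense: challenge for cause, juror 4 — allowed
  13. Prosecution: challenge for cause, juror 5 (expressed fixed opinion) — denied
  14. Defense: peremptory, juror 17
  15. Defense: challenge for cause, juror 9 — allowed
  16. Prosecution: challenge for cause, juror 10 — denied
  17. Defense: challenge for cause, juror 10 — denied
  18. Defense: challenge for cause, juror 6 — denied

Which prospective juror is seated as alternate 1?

Removed: #2, #3, #4, #7, #9, #12, #13, #15, #16, #17, #21. (#5, #6, #8, #10, #19 stay — for-cause denied.)
Seating in order: seats 1–6 → #1, #5, #6, #8, #10, #11; alternates → #14, #18.
So alternate 1 is #14.

14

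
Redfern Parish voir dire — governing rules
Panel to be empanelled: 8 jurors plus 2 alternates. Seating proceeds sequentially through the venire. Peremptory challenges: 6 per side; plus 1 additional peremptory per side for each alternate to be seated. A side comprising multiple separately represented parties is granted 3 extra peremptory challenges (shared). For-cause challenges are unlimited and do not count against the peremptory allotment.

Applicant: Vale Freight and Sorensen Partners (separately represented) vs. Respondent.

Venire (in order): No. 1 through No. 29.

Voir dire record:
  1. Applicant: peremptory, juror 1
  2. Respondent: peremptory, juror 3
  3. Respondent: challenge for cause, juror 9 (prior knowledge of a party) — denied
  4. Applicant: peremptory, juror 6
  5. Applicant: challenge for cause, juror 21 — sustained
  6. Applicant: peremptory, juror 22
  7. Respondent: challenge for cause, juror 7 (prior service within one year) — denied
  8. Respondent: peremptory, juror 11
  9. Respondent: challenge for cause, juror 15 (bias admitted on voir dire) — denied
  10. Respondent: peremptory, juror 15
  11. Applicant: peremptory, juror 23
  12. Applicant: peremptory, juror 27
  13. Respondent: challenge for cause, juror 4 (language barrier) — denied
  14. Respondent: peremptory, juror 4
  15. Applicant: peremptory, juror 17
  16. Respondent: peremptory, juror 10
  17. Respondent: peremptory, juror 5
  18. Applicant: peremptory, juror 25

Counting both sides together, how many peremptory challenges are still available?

Applicant allotment: 6 base + 1 × 2 alternates + 3 multi-party = 11. Respondent allotment: 6 base + 1 × 2 alternates = 8.
Applicant peremptories used: #1, #6, #22, #23, #27, #17, #25 — 7 (the for-cause on #21 doesn't count).
Respondent peremptories used: #3, #11, #15, #4, #10, #5 — 6 (for-cause on #9, #7, #15, #4 don't count).
Remaining: (11 − 7) + (8 − 6) = 6.

6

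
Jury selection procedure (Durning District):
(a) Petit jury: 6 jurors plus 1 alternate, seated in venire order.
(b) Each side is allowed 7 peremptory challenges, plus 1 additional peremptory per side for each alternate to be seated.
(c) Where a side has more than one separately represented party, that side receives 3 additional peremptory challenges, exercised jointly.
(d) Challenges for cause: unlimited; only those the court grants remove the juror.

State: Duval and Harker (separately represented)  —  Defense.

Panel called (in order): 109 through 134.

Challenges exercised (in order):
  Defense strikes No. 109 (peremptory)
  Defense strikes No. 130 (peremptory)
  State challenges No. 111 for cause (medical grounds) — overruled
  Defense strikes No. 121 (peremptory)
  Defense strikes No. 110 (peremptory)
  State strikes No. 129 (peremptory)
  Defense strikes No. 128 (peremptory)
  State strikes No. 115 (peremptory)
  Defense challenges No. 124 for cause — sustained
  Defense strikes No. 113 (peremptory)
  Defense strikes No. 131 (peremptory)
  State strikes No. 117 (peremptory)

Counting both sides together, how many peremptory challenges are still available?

9

State allotment: 7 base + 1 × 1 alternate + 3 multi-party = 11. Defense allotment: 7 base + 1 × 1 alternate = 8.
State peremptories used: #129, #115, #117 — 3 (the for-cause on #111 doesn't count).
Defense peremptories used: #109, #130, #121, #110, #128, #113, #131 — 7 (the for-cause on #124 doesn't count).
Remaining: (11 − 3) + (8 − 7) = 9.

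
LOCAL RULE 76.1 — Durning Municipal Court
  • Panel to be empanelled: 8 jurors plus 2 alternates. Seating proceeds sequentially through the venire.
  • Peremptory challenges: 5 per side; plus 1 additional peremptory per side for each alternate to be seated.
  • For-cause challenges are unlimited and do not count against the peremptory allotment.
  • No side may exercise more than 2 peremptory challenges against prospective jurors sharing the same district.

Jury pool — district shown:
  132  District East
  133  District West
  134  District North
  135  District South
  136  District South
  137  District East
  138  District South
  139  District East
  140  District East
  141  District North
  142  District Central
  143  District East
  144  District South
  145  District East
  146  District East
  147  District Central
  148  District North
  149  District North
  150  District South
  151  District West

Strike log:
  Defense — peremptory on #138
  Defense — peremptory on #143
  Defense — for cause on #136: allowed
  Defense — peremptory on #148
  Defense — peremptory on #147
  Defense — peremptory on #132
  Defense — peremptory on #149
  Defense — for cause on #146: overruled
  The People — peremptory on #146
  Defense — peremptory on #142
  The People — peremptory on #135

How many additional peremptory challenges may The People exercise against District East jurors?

The People peremptories so far: #146, #135 — 2 of 7 used, 5 left overall.
Against District East: #146 — 1 used; per-district cap 2 leaves 1.
Binding limit: min(5, 1) = 1.

1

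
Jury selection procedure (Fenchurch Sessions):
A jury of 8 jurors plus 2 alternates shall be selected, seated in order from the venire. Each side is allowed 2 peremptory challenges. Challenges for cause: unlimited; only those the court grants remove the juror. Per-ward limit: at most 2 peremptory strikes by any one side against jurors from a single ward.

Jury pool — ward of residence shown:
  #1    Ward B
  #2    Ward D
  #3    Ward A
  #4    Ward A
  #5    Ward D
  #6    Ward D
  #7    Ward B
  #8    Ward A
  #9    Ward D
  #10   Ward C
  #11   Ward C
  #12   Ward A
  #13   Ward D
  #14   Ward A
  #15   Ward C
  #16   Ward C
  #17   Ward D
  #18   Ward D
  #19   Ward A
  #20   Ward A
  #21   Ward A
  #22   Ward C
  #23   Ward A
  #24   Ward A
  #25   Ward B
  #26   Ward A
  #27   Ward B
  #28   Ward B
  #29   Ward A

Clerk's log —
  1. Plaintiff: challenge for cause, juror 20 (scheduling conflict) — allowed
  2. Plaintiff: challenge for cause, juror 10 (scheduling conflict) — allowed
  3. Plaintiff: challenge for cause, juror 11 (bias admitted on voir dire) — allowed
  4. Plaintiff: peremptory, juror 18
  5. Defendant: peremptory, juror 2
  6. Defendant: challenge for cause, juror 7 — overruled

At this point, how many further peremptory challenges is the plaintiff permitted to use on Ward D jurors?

Plaintiff peremptories so far: #18 — 1 of 2 used, 1 left overall.
Against Ward D: #18 — 1 used; per-ward cap 2 leaves 1.
Binding limit: min(1, 1) = 1.

1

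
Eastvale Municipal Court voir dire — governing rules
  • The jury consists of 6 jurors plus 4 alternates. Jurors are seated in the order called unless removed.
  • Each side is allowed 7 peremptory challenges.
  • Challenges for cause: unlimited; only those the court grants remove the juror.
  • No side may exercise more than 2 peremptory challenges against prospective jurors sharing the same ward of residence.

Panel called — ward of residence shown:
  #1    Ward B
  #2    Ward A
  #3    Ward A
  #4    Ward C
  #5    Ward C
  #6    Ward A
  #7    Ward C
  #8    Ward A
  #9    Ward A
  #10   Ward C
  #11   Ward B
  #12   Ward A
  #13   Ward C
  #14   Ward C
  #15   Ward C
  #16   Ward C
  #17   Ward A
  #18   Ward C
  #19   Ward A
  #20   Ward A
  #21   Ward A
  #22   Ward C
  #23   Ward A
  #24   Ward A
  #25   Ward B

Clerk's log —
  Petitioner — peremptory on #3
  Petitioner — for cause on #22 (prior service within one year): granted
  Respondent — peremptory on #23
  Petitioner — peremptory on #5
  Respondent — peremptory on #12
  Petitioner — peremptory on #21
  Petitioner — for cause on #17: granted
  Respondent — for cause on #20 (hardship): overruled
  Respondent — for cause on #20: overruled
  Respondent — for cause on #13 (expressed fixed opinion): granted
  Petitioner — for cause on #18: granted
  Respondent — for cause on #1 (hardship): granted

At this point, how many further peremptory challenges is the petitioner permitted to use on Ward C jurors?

1

Petitioner peremptories so far: #3, #5, #21 — 3 of 7 used, 4 left overall.
Against Ward C: #5 — 1 used; per-ward cap 2 leaves 1.
Binding limit: min(4, 1) = 1.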